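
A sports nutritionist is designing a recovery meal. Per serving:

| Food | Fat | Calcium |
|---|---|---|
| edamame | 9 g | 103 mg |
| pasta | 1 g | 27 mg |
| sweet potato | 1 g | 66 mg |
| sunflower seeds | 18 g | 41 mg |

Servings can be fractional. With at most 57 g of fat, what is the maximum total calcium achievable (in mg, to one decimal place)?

3762.0 mg

Calcium per g fat: sweet potato 66, pasta 27, edamame 11.44, sunflower seeds 2.278.
With no serving limits, spend the whole fat allowance on sweet potato: 57 g / 1 g × 66 mg = 3762.0 mg.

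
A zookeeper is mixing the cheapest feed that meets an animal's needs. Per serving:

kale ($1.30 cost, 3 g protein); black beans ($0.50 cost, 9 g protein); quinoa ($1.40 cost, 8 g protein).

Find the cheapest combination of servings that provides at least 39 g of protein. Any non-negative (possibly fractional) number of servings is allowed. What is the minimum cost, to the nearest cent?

$2.17

Cost per g of protein: black beans $0.0556, quinoa $0.1750, kale $0.4333.
With no serving limits, use only black beans: 39 g / 9 g = 4.333 servings × $0.50 = $2.17.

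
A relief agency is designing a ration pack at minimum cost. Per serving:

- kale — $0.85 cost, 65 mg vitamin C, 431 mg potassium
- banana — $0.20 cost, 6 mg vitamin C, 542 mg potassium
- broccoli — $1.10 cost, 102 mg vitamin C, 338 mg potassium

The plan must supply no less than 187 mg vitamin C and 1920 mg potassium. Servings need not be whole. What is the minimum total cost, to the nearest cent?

kale only: max(187/65, 1920/431) = 4.455 servings → $3.79.
banana only: max(187/6, 1920/542) = 31.17 servings → $6.23.
broccoli only: max(187/102, 1920/338) = 5.68 servings → $6.25.
kale + banana with both tight: 2.752 servings and 1.354 servings → $2.61.
kale + broccoli with both targets exact would need a negative amount; discard.
banana + broccoli with both tight: 2.49 servings and 1.687 servings → $2.35.
Cheapest feasible corner: $2.35.

$2.35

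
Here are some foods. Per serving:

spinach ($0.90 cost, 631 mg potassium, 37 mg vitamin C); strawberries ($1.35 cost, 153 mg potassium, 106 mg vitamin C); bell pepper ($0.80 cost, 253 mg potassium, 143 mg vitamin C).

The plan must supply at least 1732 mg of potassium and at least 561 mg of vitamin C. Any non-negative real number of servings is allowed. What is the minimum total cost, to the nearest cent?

spinach only: max(1732/631, 561/37) = 15.16 servings → $13.65.
strawberries only: max(1732/153, 561/106) = 11.32 servings → $15.28.
bell pepper only: max(1732/253, 561/143) = 6.846 servings → $5.48.
spinach + strawberries with both tight: 1.597 servings and 4.735 servings → $7.83.
spinach + bell pepper with both tight: 1.308 servings and 3.585 servings → $4.04.
strawberries + bell pepper: intersection lies outside the first quadrant.
Cheapest feasible corner: $4.04.

$4.04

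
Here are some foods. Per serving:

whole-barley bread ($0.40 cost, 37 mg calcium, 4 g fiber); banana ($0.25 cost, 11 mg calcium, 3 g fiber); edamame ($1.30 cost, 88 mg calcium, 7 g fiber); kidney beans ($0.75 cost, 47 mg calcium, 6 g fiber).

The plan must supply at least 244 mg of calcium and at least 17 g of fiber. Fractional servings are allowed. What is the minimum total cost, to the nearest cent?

$2.64

An LP optimum is at a vertex; with two nutrient constraints at most two foods are used. Check each candidate.
whole-barley bread only: max(244/37, 17/4) = 6.595 servings → $2.64.
banana only: max(244/11, 17/3) = 22.18 servings → $5.55.
edamame only: max(244/88, 17/7) = 2.773 servings → $3.60.
kidney beans only: max(244/47, 17/6) = 5.191 servings → $3.89.
whole-barley bread + banana: intersection lies outside the first quadrant.
whole-barley bread + edamame with both targets exact would need a negative amount; discard.
whole-barley bread + kidney beans with both targets exact would need a negative amount; discard.
banana + edamame: intersection lies outside the first quadrant.
banana + kidney beans: the both-tight solution has a negative serving — not a feasible corner.
edamame + kidney beans: intersection lies outside the first quadrant.
So the least-cost plan costs $2.64.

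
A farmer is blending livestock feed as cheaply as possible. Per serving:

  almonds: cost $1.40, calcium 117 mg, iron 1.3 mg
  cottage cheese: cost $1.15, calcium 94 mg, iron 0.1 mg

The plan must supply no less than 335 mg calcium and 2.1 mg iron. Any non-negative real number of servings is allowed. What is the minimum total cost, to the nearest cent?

almonds only: max(335/117, 2.1/1.3) = 2.863 servings → $4.01.
cottage cheese only: max(335/94, 2.1/0.1) = 21 servings → $24.15.
almonds + cottage cheese with both tight: 1.483 servings and 1.718 servings → $4.05.
The minimum over all feasible corners is $4.01.

$4.01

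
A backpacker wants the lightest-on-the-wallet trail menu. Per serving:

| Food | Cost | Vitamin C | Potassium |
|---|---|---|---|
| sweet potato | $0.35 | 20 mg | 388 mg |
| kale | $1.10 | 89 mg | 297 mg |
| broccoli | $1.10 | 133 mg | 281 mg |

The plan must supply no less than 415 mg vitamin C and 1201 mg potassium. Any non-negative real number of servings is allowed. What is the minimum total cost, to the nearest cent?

$3.61

An LP optimum is at a vertex; with two nutrient constraints at most two foods are used. Check each candidate.
sweet potato only: max(415/20, 1201/388) = 20.75 servings → $7.26.
kale only: max(415/89, 1201/297) = 4.663 servings → $5.13.
broccoli only: max(415/133, 1201/281) = 4.274 servings → $4.70.
sweet potato + kale with both targets exact would need a negative amount; discard.
sweet potato + broccoli with both tight: 0.9377 servings and 2.979 servings → $3.61.
kale + broccoli with both tight: 2.975 servings and 1.129 servings → $4.52.
Cheapest feasible corner: $3.61.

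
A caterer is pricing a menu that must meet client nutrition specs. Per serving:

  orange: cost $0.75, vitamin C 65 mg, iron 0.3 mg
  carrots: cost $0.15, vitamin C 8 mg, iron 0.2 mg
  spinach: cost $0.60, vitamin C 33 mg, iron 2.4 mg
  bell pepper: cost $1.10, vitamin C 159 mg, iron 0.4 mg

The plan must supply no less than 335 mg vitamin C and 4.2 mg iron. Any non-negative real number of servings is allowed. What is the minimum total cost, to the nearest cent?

$2.86

An LP optimum is at a vertex; with two nutrient constraints at most two foods are used. Check each candidate.
orange only: max(335/65, 4.2/0.3) = 14 servings → $10.50.
carrots only: max(335/8, 4.2/0.2) = 41.88 servings → $6.28.
spinach only: max(335/33, 4.2/2.4) = 10.15 servings → $6.09.
bell pepper only: max(335/159, 4.2/0.4) = 10.5 servings → $11.55.
orange + carrots with both tight: 3.151 servings and 16.27 servings → $4.80.
orange + spinach with both tight: 4.554 servings and 1.181 servings → $4.12.
orange + bell pepper with both targets exact would need a negative amount; discard.
carrots + spinach: intersection lies outside the first quadrant.
carrots + bell pepper with both tight: 18.66 servings and 1.168 servings → $4.08.
spinach + bell pepper with both tight: 1.449 servings and 1.806 servings → $2.86.
The minimum over all feasible corners is $2.86.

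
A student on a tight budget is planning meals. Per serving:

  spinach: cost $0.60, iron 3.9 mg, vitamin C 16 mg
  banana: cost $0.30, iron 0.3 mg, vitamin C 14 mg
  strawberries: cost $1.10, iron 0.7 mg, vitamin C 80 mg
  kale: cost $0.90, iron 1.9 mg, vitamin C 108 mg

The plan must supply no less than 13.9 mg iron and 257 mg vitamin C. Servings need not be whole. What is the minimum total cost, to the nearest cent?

$3.35

An LP optimum is at a vertex; with two nutrient constraints at most two foods are used. Check each candidate.
spinach only: max(13.9/3.9, 257/16) = 16.06 servings → $9.64.
banana only: max(13.9/0.3, 257/14) = 46.33 servings → $13.90.
strawberries only: max(13.9/0.7, 257/80) = 19.86 servings → $21.84.
kale only: max(13.9/1.9, 257/108) = 7.316 servings → $6.58.
spinach + banana with both tight: 2.359 servings and 15.66 servings → $6.11.
spinach + strawberries with both tight: 3.099 servings and 2.593 servings → $4.71.
spinach + kale with both tight: 2.592 servings and 1.996 servings → $3.35.
banana + strawberries with both targets exact would need a negative amount; discard.
banana + kale: intersection lies outside the first quadrant.
strawberries + kale: intersection lies outside the first quadrant.
The minimum over all feasible corners is $3.35.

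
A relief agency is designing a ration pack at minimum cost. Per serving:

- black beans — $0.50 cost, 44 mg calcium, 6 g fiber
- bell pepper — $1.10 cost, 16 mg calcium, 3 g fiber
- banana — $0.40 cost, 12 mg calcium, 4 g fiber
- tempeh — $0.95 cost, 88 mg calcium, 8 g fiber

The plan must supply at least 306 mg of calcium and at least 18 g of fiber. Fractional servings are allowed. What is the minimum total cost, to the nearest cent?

$3.30

A basic optimal solution has at most two foods positive. Try each food alone and each pair with both targets met exactly.
black beans only: max(306/44, 18/6) = 6.955 servings → $3.48.
bell pepper only: max(306/16, 18/3) = 19.12 servings → $21.04.
banana only: max(306/12, 18/4) = 25.5 servings → $10.20.
tempeh only: max(306/88, 18/8) = 3.477 servings → $3.30.
black beans + bell pepper: the both-tight solution has a negative serving — not a feasible corner.
black beans + banana with both targets exact would need a negative amount; discard.
black beans + tempeh: the both-tight solution has a negative serving — not a feasible corner.
bell pepper + banana: the both-tight solution has a negative serving — not a feasible corner.
bell pepper + tempeh: intersection lies outside the first quadrant.
banana + tempeh with both targets exact would need a negative amount; discard.
Cheapest feasible corner: $3.30.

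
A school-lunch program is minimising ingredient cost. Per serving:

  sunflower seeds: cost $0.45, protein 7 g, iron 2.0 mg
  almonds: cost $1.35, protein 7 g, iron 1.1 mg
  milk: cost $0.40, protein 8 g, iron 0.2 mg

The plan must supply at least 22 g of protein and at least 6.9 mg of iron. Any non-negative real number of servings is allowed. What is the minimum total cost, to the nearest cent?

$1.55

sunflower seeds only: max(22/7, 6.9/2.0) = 3.45 servings → $1.55.
almonds only: max(22/7, 6.9/1.1) = 6.273 servings → $8.47.
milk only: max(22/8, 6.9/0.2) = 34.5 servings → $13.80.
sunflower seeds + almonds: the both-tight solution has a negative serving — not a feasible corner.
sunflower seeds + milk: intersection lies outside the first quadrant.
almonds + milk: the both-tight solution has a negative serving — not a feasible corner.
The minimum over all feasible corners is $1.55.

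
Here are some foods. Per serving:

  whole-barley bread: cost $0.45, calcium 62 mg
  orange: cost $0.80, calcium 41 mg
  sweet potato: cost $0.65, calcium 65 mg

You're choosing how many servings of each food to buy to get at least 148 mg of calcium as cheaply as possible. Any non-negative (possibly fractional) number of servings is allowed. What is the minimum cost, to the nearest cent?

$1.07

Cost per mg of calcium: whole-barley bread $0.0073, sweet potato $0.0100, orange $0.0195.
With no serving limits, use only whole-barley bread: 148 mg / 62 mg = 2.387 servings × $0.45 = $1.07.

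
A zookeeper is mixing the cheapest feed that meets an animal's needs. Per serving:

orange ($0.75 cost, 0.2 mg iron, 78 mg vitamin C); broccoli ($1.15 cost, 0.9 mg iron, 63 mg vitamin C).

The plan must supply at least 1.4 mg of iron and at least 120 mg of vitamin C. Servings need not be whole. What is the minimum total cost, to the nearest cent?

An LP optimum is at a vertex; with two nutrient constraints at most two foods are used. Check each candidate.
orange only: max(1.4/0.2, 120/78) = 7 servings → $5.25.
broccoli only: max(1.4/0.9, 120/63) = 1.905 servings → $2.19.
orange + broccoli with both tight: 0.3438 servings and 1.479 servings → $1.96.
The minimum over all feasible corners is $1.96.

$1.96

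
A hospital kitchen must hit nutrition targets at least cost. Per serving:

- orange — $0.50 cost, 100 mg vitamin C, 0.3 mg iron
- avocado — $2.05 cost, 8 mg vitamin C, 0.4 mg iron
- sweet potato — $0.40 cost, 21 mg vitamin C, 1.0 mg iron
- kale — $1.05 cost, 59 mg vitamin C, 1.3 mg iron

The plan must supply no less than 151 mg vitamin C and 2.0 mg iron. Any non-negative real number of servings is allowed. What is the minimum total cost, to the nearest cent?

Compare the cost at each extreme point of the feasible region.
orange only: max(151/100, 2.0/0.3) = 6.667 servings → $3.33.
avocado only: max(151/8, 2.0/0.4) = 18.88 servings → $38.69.
sweet potato only: max(151/21, 2.0/1.0) = 7.19 servings → $2.88.
kale only: max(151/59, 2.0/1.3) = 2.559 servings → $2.69.
orange + avocado with both tight: 1.181 servings and 4.114 servings → $9.02.
orange + sweet potato with both tight: 1.163 servings and 1.651 servings → $1.24.
orange + kale with both tight: 0.6972 servings and 1.378 servings → $1.80.
avocado + sweet potato: intersection lies outside the first quadrant.
avocado + kale with both targets exact would need a negative amount; discard.
sweet potato + kale: intersection lies outside the first quadrant.
The minimum over all feasible corners is $1.24.

$1.24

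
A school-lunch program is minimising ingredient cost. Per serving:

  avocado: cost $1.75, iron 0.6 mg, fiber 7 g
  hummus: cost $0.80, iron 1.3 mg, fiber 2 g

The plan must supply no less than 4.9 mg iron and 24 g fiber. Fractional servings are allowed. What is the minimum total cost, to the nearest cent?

$6.76

Compare the cost at each extreme point of the feasible region.
avocado only: max(4.9/0.6, 24/7) = 8.167 servings → $14.29.
hummus only: max(4.9/1.3, 24/2) = 12 servings → $9.60.
avocado + hummus with both tight: 2.709 servings and 2.519 servings → $6.76.
The minimum over all feasible corners is $6.76.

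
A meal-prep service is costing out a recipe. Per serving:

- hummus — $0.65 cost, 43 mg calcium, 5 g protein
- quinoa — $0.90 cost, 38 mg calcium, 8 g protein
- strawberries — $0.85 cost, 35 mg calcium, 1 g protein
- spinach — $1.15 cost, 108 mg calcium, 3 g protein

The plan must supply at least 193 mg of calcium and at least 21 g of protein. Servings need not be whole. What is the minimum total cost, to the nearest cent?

$2.84

Two binding constraints pin down two serving amounts, so the optimal mix uses at most two foods. The candidates are each food alone (scaled to the tighter of calcium/protein) and each pair with both constraints tight.
hummus only: max(193/43, 21/5) = 4.488 servings → $2.92.
quinoa only: max(193/38, 21/8) = 5.079 servings → $4.57.
strawberries only: max(193/35, 21/1) = 21 servings → $17.85.
spinach only: max(193/108, 21/3) = 7 servings → $8.05.
hummus + quinoa: intersection lies outside the first quadrant.
hummus + strawberries with both tight: 4.106 servings and 0.4697 servings → $3.07.
hummus + spinach with both tight: 4.109 servings and 0.1509 servings → $2.84.
quinoa + strawberries with both tight: 2.24 servings and 3.083 servings → $4.64.
quinoa + spinach with both tight: 2.252 servings and 0.9947 servings → $3.17.
strawberries + spinach with both targets exact would need a negative amount; discard.
So the least-cost plan costs $2.84.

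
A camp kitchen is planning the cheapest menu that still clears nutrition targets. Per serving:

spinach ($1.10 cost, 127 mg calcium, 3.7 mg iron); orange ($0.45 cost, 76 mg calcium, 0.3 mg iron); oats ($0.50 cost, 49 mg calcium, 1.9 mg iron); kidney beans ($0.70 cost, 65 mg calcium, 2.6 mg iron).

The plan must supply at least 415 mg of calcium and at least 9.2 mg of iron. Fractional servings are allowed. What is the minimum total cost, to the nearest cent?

$3.28

spinach only: max(415/127, 9.2/3.7) = 3.268 servings → $3.59.
orange only: max(415/76, 9.2/0.3) = 30.67 servings → $13.80.
oats only: max(415/49, 9.2/1.9) = 8.469 servings → $4.23.
kidney beans only: max(415/65, 9.2/2.6) = 6.385 servings → $4.47.
spinach + orange with both tight: 2.364 servings and 1.51 servings → $3.28.
spinach + oats: intersection lies outside the first quadrant.
spinach + kidney beans: the both-tight solution has a negative serving — not a feasible corner.
orange + oats with both tight: 2.604 servings and 4.431 servings → $3.39.
orange + kidney beans with both tight: 2.701 servings and 3.227 servings → $3.47.
oats + kidney beans: intersection lies outside the first quadrant.
The minimum over all feasible corners is $3.28.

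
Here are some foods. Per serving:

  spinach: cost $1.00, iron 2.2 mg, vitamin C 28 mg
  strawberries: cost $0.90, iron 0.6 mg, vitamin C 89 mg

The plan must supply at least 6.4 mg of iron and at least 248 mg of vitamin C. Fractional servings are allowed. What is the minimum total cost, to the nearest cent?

$4.19

With two linear requirements the optimum uses one or two foods; enumerate the corners.
spinach only: max(6.4/2.2, 248/28) = 8.857 servings → $8.86.
strawberries only: max(6.4/0.6, 248/89) = 10.67 servings → $9.60.
spinach + strawberries with both tight: 2.351 servings and 2.047 servings → $4.19.
The minimum over all feasible corners is $4.19.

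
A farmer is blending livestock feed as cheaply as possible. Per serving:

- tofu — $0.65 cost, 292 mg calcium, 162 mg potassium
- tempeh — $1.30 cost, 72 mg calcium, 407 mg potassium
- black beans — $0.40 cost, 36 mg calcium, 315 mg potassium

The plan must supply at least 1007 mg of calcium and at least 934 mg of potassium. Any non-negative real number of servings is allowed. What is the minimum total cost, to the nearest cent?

$2.65

This is a tiny linear program; its minimum lies at a vertex of the feasible set. List the vertices and price them.
tofu only: max(1007/292, 934/162) = 5.765 servings → $3.75.
tempeh only: max(1007/72, 934/407) = 13.99 servings → $18.18.
black beans only: max(1007/36, 934/315) = 27.97 servings → $11.19.
tofu + tempeh with both tight: 3.197 servings and 1.023 servings → $3.41.
tofu + black beans with both tight: 3.292 servings and 1.272 servings → $2.65.
tempeh + black beans: the both-tight solution has a negative serving — not a feasible corner.
The minimum over all feasible corners is $2.65.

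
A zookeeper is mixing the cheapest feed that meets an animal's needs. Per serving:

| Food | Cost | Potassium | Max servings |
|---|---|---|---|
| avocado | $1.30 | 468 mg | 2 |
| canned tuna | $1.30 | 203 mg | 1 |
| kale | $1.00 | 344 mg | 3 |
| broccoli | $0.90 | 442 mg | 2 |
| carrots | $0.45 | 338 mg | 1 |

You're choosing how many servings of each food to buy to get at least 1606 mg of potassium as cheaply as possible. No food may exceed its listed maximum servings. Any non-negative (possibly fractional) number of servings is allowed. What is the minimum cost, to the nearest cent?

$3.32

Cost per mg of potassium: carrots $0.0013, broccoli $0.0020, avocado $0.0028, kale $0.0029, canned tuna $0.0064.
Take 1 serving of carrots: +338.0 mg potassium for $0.45 (total $0.45, still need 1268.0 mg).
Take 2 servings of broccoli: +884.0 mg potassium for $1.80 (total $2.25, still need 384.0 mg).
Take 0.8205 servings of avocado: +384.0 mg potassium for $1.07 (total $3.32, still need 0.0 mg).
Filling from the cheapest source first is optimal under one linear minimum: $3.32.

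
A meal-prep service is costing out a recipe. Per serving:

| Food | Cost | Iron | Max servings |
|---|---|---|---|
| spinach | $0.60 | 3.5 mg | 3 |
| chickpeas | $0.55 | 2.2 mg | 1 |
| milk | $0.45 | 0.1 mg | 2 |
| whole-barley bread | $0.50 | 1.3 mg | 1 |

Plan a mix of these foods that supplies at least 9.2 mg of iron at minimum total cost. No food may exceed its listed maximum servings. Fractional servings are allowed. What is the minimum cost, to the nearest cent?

Cost per mg of iron: spinach $0.1714, chickpeas $0.2500, whole-barley bread $0.3846, milk $4.5000.
Take 2.629 servings of spinach: +9.2 mg iron for $1.58 (total $1.58, still need 0.0 mg).
Greedy by cheapest-per-mg is optimal for a single linear constraint, so the minimum cost is $1.58.

$1.58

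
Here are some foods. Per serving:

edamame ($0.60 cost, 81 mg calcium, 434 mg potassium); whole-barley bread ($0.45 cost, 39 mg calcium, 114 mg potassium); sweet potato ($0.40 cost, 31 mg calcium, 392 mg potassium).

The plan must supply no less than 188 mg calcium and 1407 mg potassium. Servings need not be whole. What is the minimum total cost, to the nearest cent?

The cheapest plan sits at a corner of the feasible region — with two constraints it uses at most two foods.
edamame only: max(188/81, 1407/434) = 3.242 servings → $1.95.
whole-barley bread only: max(188/39, 1407/114) = 12.34 servings → $5.55.
sweet potato only: max(188/31, 1407/392) = 6.065 servings → $2.43.
edamame + whole-barley bread: the both-tight solution has a negative serving — not a feasible corner.
edamame + sweet potato with both tight: 1.644 servings and 1.769 servings → $1.69.
whole-barley bread + sweet potato with both tight: 2.559 servings and 2.845 servings → $2.29.
So the least-cost plan costs $1.69.

$1.69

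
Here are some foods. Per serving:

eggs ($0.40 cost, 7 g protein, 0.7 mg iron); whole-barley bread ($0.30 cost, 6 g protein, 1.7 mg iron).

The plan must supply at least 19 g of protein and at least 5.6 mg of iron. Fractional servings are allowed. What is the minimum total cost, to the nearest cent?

The cheapest plan sits at a corner of the feasible region — with two constraints it uses at most two foods.
eggs only: max(19/7, 5.6/0.7) = 8 servings → $3.20.
whole-barley bread only: max(19/6, 5.6/1.7) = 3.294 servings → $0.99.
eggs + whole-barley bread: intersection lies outside the first quadrant.
The minimum over all feasible corners is $0.99.

$0.99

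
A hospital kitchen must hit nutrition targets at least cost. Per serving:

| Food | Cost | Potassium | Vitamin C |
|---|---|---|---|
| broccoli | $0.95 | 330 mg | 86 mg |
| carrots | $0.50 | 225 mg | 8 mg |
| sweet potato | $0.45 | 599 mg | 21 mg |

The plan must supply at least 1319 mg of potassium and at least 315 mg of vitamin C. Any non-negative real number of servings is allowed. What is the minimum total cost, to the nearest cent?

$3.53

The cheapest plan sits at a corner of the feasible region — with two constraints it uses at most two foods.
broccoli only: max(1319/330, 315/86) = 3.997 servings → $3.80.
carrots only: max(1319/225, 315/8) = 39.38 servings → $19.69.
sweet potato only: max(1319/599, 315/21) = 15 servings → $6.75.
broccoli + carrots with both tight: 3.61 servings and 0.5676 servings → $3.71.
broccoli + sweet potato with both tight: 3.611 servings and 0.2127 servings → $3.53.
carrots + sweet potato with both targets exact would need a negative amount; discard.
So the least-cost plan costs $3.53.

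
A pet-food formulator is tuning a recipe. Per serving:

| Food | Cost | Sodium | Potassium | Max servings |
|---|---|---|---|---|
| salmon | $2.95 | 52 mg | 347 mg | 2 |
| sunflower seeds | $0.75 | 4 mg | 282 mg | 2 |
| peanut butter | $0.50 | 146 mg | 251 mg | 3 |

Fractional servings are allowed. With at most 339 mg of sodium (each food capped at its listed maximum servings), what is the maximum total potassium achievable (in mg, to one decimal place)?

Potassium per mg sodium: sunflower seeds 70.5, salmon 6.673, peanut butter 1.719.
Take 2 servings of sunflower seeds: uses 8 mg sodium, +564.0 mg potassium (running total 564.0 mg).
Take 2 servings of salmon: uses 104 mg sodium, +694.0 mg potassium (running total 1258.0 mg).
Take 1.555 servings of peanut butter: uses 227 mg sodium, +390.3 mg potassium (running total 1648.3 mg).
Greedy by best ratio exhausts the sodium allowance optimally: 1648.3 mg.

1648.3 mg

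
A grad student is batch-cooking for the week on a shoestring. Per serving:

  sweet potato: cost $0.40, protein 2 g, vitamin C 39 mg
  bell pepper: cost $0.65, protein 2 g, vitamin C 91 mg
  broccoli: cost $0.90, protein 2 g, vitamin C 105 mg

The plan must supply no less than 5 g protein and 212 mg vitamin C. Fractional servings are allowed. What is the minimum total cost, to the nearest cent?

sweet potato only: max(5/2, 212/39) = 5.436 servings → $2.17.
bell pepper only: max(5/2, 212/91) = 2.5 servings → $1.62.
broccoli only: max(5/2, 212/105) = 2.5 servings → $2.25.
sweet potato + bell pepper with both tight: 0.2981 servings and 2.202 servings → $1.55.
sweet potato + broccoli with both tight: 0.7652 servings and 1.735 servings → $1.87.
bell pepper + broccoli: the both-tight solution has a negative serving — not a feasible corner.
Cheapest feasible corner: $1.55.

$1.55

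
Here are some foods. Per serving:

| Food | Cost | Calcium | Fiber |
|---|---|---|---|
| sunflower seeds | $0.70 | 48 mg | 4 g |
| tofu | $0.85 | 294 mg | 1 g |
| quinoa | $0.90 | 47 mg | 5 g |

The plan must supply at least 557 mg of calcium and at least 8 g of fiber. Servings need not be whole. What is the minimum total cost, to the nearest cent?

At the optimum either one food covers both requirements or two foods hit both targets exactly; no other combination can be cheaper.
sunflower seeds only: max(557/48, 8/4) = 11.6 servings → $8.12.
tofu only: max(557/294, 8/1) = 8 servings → $6.80.
quinoa only: max(557/47, 8/5) = 11.85 servings → $10.67.
sunflower seeds + tofu with both tight: 1.591 servings and 1.635 servings → $2.50.
sunflower seeds + quinoa: intersection lies outside the first quadrant.
tofu + quinoa with both tight: 1.693 servings and 1.261 servings → $2.57.
The minimum over all feasible corners is $2.50.

$2.50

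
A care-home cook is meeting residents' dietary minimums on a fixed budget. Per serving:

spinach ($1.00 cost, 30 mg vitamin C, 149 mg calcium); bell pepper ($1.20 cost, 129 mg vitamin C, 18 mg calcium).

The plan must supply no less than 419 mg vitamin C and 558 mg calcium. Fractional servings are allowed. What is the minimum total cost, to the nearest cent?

spinach only: max(419/30, 558/149) = 13.97 servings → $13.97.
bell pepper only: max(419/129, 558/18) = 31 servings → $37.20.
spinach + bell pepper with both tight: 3.449 servings and 2.446 servings → $6.38.
The minimum over all feasible corners is $6.38.

$6.38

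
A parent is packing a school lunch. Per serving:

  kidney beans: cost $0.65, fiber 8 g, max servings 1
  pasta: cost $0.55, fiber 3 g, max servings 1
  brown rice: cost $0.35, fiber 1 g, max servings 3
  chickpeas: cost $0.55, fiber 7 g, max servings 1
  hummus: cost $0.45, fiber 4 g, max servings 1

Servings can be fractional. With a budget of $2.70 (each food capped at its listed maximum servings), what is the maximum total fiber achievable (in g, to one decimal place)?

Fiber per dollar: chickpeas 12.73, kidney beans 12.31, hummus 8.889, pasta 5.455, brown rice 2.857.
Take 1 serving of chickpeas: spends $0.55, +7.0 g fiber (running total 7.0 g).
Take 1 serving of kidney beans: spends $0.65, +8.0 g fiber (running total 15.0 g).
Take 1 serving of hummus: spends $0.45, +4.0 g fiber (running total 19.0 g).
Take 1 serving of pasta: spends $0.55, +3.0 g fiber (running total 22.0 g).
Take 1.429 servings of brown rice: spends $0.50, +1.4 g fiber (running total 23.4 g).
Filling greedily by fiber-per-dollar is optimal for one linear limit, giving 23.4 g.

23.4 g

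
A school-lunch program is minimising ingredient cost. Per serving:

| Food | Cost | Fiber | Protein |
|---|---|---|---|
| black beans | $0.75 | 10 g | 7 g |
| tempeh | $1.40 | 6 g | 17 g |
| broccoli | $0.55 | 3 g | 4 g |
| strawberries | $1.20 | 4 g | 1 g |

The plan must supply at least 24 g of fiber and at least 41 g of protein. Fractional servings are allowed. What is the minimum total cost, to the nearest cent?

$3.60

A basic optimal solution has at most two foods positive. Try each food alone and each pair with both targets met exactly.
black beans only: max(24/10, 41/7) = 5.857 servings → $4.39.
tempeh only: max(24/6, 41/17) = 4 servings → $5.60.
broccoli only: max(24/3, 41/4) = 10.25 servings → $5.64.
strawberries only: max(24/4, 41/1) = 41 servings → $49.20.
black beans + tempeh with both tight: 1.266 servings and 1.891 servings → $3.60.
black beans + broccoli with both targets exact would need a negative amount; discard.
black beans + strawberries: intersection lies outside the first quadrant.
tempeh + broccoli with both tight: 1 serving and 6 servings → $4.70.
tempeh + strawberries with both tight: 2.258 servings and 2.613 servings → $6.30.
broccoli + strawberries with both targets exact would need a negative amount; discard.
The minimum over all feasible corners is $3.60.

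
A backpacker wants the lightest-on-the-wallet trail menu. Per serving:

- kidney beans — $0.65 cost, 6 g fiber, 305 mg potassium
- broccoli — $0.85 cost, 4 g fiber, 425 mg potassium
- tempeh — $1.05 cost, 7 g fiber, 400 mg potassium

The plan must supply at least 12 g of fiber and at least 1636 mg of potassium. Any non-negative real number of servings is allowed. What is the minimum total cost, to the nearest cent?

$3.27

For a min-cost LP with two ≥-constraints, a basic feasible solution has at most two positive variables.
kidney beans only: max(12/6, 1636/305) = 5.364 servings → $3.49.
broccoli only: max(12/4, 1636/425) = 3.849 servings → $3.27.
tempeh only: max(12/7, 1636/400) = 4.09 servings → $4.29.
kidney beans + broccoli: the both-tight solution has a negative serving — not a feasible corner.
kidney beans + tempeh with both targets exact would need a negative amount; discard.
broccoli + tempeh with both targets exact would need a negative amount; discard.
The minimum over all feasible corners is $3.27.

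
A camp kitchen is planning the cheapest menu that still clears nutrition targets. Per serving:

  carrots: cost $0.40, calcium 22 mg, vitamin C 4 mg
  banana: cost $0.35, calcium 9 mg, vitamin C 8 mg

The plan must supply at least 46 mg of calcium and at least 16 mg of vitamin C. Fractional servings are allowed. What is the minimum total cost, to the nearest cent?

For a min-cost LP with two ≥-constraints, a basic feasible solution has at most two positive variables.
carrots only: max(46/22, 16/4) = 4 servings → $1.60.
banana only: max(46/9, 16/8) = 5.111 servings → $1.79.
carrots + banana with both tight: 1.6 servings and 1.2 servings → $1.06.
So the least-cost plan costs $1.06.

$1.06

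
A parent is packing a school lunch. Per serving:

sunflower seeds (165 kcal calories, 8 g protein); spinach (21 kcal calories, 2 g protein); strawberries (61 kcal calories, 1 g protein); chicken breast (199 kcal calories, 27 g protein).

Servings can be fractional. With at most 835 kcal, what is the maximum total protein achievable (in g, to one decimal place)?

Protein per kcal: chicken breast 0.1357, spinach 0.09524, sunflower seeds 0.04848, strawberries 0.01639.
With no serving limits, spend the whole calories allowance on chicken breast: 835 kcal / 199 kcal × 27 g = 113.3 g.

113.3 g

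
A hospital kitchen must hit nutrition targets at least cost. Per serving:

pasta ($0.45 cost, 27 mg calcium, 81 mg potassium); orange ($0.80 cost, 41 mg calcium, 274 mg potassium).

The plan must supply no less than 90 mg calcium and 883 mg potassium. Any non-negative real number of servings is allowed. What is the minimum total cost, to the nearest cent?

With two linear requirements the optimum uses one or two foods; enumerate the corners.
pasta only: max(90/27, 883/81) = 10.9 servings → $4.91.
orange only: max(90/41, 883/274) = 3.223 servings → $2.58.
pasta + orange with both targets exact would need a negative amount; discard.
The minimum over all feasible corners is $2.58.

$2.58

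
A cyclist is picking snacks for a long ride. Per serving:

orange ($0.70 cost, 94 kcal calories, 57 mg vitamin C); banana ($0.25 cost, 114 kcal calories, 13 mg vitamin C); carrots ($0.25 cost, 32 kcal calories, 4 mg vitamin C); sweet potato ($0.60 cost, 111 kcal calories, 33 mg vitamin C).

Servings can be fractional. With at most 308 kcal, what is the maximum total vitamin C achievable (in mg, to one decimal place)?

186.8 mg

Vitamin C per kcal: orange 0.6064, sweet potato 0.2973, carrots 0.125, banana 0.114.
With no serving limits, spend the whole calories allowance on orange: 308 kcal / 94 kcal × 57 mg = 186.8 mg.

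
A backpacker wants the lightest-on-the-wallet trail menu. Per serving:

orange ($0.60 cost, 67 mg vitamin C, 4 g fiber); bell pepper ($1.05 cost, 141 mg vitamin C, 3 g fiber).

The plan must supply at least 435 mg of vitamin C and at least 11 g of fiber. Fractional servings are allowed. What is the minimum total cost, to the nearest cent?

$3.31

orange only: max(435/67, 11/4) = 6.493 servings → $3.90.
bell pepper only: max(435/141, 11/3) = 3.667 servings → $3.85.
orange + bell pepper with both tight: 0.6777 servings and 2.763 servings → $3.31.
The minimum over all feasible corners is $3.31.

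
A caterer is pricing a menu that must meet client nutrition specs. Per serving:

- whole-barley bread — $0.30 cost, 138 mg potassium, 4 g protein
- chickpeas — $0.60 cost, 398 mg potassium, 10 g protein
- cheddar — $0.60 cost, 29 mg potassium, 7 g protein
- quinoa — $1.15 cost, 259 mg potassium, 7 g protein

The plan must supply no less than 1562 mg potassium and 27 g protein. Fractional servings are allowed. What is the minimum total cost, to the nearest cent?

$2.35

This is a tiny linear program; its minimum lies at a vertex of the feasible set. List the vertices and price them.
whole-barley bread only: max(1562/138, 27/4) = 11.32 servings → $3.40.
chickpeas only: max(1562/398, 27/10) = 3.925 servings → $2.35.
cheddar only: max(1562/29, 27/7) = 53.86 servings → $32.32.
quinoa only: max(1562/259, 27/7) = 6.031 servings → $6.94.
whole-barley bread + chickpeas with both targets exact would need a negative amount; discard.
whole-barley bread + cheddar: intersection lies outside the first quadrant.
whole-barley bread + quinoa with both targets exact would need a negative amount; discard.
chickpeas + cheddar with both targets exact would need a negative amount; discard.
chickpeas + quinoa: intersection lies outside the first quadrant.
cheddar + quinoa: the both-tight solution has a negative serving — not a feasible corner.
The minimum over all feasible corners is $2.35.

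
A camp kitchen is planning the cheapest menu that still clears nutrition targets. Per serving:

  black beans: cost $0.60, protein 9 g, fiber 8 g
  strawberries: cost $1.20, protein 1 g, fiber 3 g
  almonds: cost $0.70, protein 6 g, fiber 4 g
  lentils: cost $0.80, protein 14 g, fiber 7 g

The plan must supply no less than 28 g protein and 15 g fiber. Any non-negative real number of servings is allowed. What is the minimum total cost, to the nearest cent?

Minimising a linear cost over {protein ≥ 28, fiber ≥ 15, servings ≥ 0} — the optimum is at a vertex, using one or two foods.
black beans only: max(28/9, 15/8) = 3.111 servings → $1.87.
strawberries only: max(28/1, 15/3) = 28 servings → $33.60.
almonds only: max(28/6, 15/4) = 4.667 servings → $3.27.
lentils only: max(28/14, 15/7) = 2.143 servings → $1.71.
black beans + strawberries: the both-tight solution has a negative serving — not a feasible corner.
black beans + almonds with both targets exact would need a negative amount; discard.
black beans + lentils with both tight: 0.2857 servings and 1.816 servings → $1.62.
strawberries + almonds: intersection lies outside the first quadrant.
strawberries + lentils with both tight: 0.4 servings and 1.971 servings → $2.06.
almonds + lentils with both tight: 1 serving and 1.571 servings → $1.96.
Cheapest feasible corner: $1.62.

$1.62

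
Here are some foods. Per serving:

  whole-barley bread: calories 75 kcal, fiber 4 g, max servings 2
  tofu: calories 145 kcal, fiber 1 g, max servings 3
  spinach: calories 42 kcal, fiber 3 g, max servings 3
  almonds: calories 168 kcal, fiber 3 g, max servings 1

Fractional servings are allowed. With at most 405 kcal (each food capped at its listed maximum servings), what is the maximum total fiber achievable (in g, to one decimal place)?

Fiber per kcal: spinach 0.07143, whole-barley bread 0.05333, almonds 0.01786, tofu 0.006897.
Take 3 servings of spinach: uses 126 kcal, +9.0 g fiber (running total 9.0 g).
Take 2 servings of whole-barley bread: uses 150 kcal, +8.0 g fiber (running total 17.0 g).
Take 0.7679 servings of almonds: uses 129 kcal, +2.3 g fiber (running total 19.3 g).
Filling greedily by fiber-per-kcal is optimal for one linear limit, giving 19.3 g.

19.3 g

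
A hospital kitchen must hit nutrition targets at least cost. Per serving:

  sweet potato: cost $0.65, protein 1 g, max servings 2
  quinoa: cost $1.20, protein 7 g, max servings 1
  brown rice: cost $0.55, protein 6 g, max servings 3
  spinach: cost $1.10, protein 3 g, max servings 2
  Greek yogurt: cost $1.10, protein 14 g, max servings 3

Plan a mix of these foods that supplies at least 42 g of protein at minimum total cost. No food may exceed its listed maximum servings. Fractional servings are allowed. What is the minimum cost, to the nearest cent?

$3.30

Cost per g of protein: Greek yogurt $0.0786, brown rice $0.0917, quinoa $0.1714, spinach $0.3667, sweet potato $0.6500.
Take 3 servings of Greek yogurt: +42.0 g protein for $3.30 (total $3.30, still need 0.0 g).
Greedy by cheapest-per-g is optimal for a single linear constraint, so the minimum cost is $3.30.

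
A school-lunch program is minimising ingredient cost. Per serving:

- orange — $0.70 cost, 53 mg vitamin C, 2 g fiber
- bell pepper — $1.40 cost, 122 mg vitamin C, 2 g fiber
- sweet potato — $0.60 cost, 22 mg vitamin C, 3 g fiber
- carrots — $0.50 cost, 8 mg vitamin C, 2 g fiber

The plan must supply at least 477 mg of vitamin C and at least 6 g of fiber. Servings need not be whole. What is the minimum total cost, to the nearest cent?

An LP optimum is at a vertex; with two nutrient constraints at most two foods are used. Check each candidate.
orange only: max(477/53, 6/2) = 9 servings → $6.30.
bell pepper only: max(477/122, 6/2) = 3.91 servings → $5.47.
sweet potato only: max(477/22, 6/3) = 21.68 servings → $13.01.
carrots only: max(477/8, 6/2) = 59.62 servings → $29.81.
orange + bell pepper: intersection lies outside the first quadrant.
orange + sweet potato: intersection lies outside the first quadrant.
orange + carrots: intersection lies outside the first quadrant.
bell pepper + sweet potato: intersection lies outside the first quadrant.
bell pepper + carrots: the both-tight solution has a negative serving — not a feasible corner.
sweet potato + carrots: intersection lies outside the first quadrant.
So the least-cost plan costs $5.47.

$5.47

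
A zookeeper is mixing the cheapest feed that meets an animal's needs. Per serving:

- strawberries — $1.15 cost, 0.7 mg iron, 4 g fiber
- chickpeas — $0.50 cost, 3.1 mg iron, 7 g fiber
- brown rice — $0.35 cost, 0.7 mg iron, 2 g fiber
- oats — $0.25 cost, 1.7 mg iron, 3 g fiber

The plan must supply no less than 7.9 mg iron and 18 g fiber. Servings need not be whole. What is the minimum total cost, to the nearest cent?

$1.29

strawberries only: max(7.9/0.7, 18/4) = 11.29 servings → $12.98.
chickpeas only: max(7.9/3.1, 18/7) = 2.571 servings → $1.29.
brown rice only: max(7.9/0.7, 18/2) = 11.29 servings → $3.95.
oats only: max(7.9/1.7, 18/3) = 6 servings → $1.50.
strawberries + chickpeas with both tight: 0.06667 servings and 2.533 servings → $1.34.
strawberries + brown rice: intersection lies outside the first quadrant.
strawberries + oats with both tight: 1.468 servings and 4.043 servings → $2.70.
chickpeas + brown rice with both tight: 2.462 servings and 0.3846 servings → $1.37.
chickpeas + oats with both targets exact would need a negative amount; discard.
brown rice + oats with both tight: 5.308 servings and 2.462 servings → $2.47.
So the least-cost plan costs $1.29.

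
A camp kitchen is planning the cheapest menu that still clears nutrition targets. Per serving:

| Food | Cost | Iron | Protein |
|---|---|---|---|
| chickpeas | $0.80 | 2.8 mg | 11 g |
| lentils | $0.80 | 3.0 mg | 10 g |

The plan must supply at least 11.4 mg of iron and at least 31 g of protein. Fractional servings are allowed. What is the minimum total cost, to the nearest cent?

An LP optimum is at a vertex; with two nutrient constraints at most two foods are used. Check each candidate.
chickpeas only: max(11.4/2.8, 31/11) = 4.071 servings → $3.26.
lentils only: max(11.4/3.0, 31/10) = 3.8 servings → $3.04.
chickpeas + lentils: intersection lies outside the first quadrant.
Cheapest feasible corner: $3.04.

$3.04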